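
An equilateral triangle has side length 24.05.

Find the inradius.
r = Area/s with s the semi-perimeter.
Area = (√3/4)·24.05² = (√3/4)·578.4025 ≈ 0.433013·578.4025 ≈ 250.456
s = 3·24.05/2 = 36.075
r ≈ 250.456/36.075 ≈ 6.94264
(Equivalently r = side/(2√3) = 24.05/3.4641 ≈ 6.94264.)

r = 6.943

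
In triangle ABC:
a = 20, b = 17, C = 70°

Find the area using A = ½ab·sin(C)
A = ½·a·b·sin(C) = ½·20·17·sin(70°)
sin(70°) ≈ 0.939693
A ≈ ½·340·0.939693 = 170·0.939693 ≈ 159.748

Area = 159.7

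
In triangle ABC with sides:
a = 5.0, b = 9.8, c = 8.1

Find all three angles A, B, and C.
Law of cosines for each angle (a² = 25, b² = 96.04, c² = 65.61):
cos(A) = (b² + c² − a²)/(2bc) = (96.04 + 65.61 − 25)/(2·9.8·8.1) = 136.65/158.76 ≈ 0.860733  ⇒  A ≈ 30.601°
cos(B) = (a² + c² − b²)/(2ac) = (25 + 65.61 − 96.04)/(2·5.0·8.1) = -5.43/81 ≈ -0.067037  ⇒  B ≈ 93.8438°
cos(C) = (a² + b² − c²)/(2ab) = (25 + 96.04 − 65.61)/(2·5.0·9.8) = 55.43/98 ≈ 0.565612  ⇒  C ≈ 55.5552°
Check: A + B + C ≈ 180°

A = 30.6°, B = 93.84°, C = 55.56°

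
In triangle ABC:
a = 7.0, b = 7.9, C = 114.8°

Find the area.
Two sides and the included angle (SAS): A = ½·a·b·sin(C) = ½·7.0·7.9·sin(114.8°)
sin(114.8°) ≈ 0.907777
A ≈ ½·55.3·0.907777 = 27.65·0.907777 ≈ 25.1

Area = 25.1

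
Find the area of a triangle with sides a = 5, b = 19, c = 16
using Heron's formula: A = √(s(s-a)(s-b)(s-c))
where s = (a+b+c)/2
s = (5 + 19 + 16)/2 = 40/2 = 20
s − a = 15, s − b = 1, s − c = 4
s(s−a)(s−b)(s−c) = 20·15·1·4 = 1200
Area = √1200 ≈ 34.641

s = 20.0, Area = 34.64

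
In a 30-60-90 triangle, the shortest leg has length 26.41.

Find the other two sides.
In a 30-60-90 triangle the sides are in ratio 1 : √3 : 2 (short leg : long leg : hypotenuse).
Long leg = 26.41·√3 ≈ 26.41·1.73205 ≈ 45.7435
Hypotenuse = 2·26.41 = 52.82

Long leg = 26.41√3 = 45.74, Hypotenuse = 52.82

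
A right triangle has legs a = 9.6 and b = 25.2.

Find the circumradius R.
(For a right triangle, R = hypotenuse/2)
Hypotenuse c = √(a² + b²) = √(92.16 + 635.04) = √727.2 ≈ 26.9666
R = c/2 ≈ 26.9666/2 ≈ 13.4833

R = 13.48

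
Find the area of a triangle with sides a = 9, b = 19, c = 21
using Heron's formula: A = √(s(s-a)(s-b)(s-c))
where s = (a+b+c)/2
s = (9 + 19 + 21)/2 = 49/2 = 24.5
s − a = 15.5, s − b = 5.5, s − c = 3.5
s(s−a)(s−b)(s−c) = 24.5·15.5·5.5·3.5 = 7310.1875
Area = √7310.1875 ≈ 85.4996

s = 24.5, Area = 85.5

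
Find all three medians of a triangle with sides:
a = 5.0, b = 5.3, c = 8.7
Median formula: m_a = ½√(2b² + 2c² − a²) (and cyclically). a² = 25, b² = 28.09, c² = 75.69.
m_a = ½√(2·28.09 + 2·75.69 − 25) = ½√182.56 ≈ ½·13.5115 ≈ 6.75574
m_b = ½√(2·25 + 2·75.69 − 28.09) = ½√173.29 ≈ ½·13.164 ≈ 6.58198
m_c = ½√(2·25 + 2·28.09 − 75.69) = ½√30.49 ≈ ½·5.52178 ≈ 2.76089

m_a = 6.756, m_b = 6.582, m_c = 2.761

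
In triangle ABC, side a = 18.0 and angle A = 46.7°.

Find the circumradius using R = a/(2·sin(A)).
R = a/(2·sin(A)) = 18.0/(2·sin(46.7°))
sin(46.7°) ≈ 0.727773
R ≈ 18.0/(2·0.727773) = 18.0/1.45555 ≈ 12.3665

R = 12.37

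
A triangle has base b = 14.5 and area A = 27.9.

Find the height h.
A = ½·b·h  ⇒  h = 2A/b = 2·27.9/14.5 = 55.8/14.5 ≈ 3.84828

h = 3.848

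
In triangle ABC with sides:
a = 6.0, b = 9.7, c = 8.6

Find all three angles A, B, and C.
Law of cosines for each angle (a² = 36, b² = 94.09, c² = 73.96):
cos(A) = (b² + c² − a²)/(2bc) = (94.09 + 73.96 − 36)/(2·9.7·8.6) = 132.05/166.84 ≈ 0.791477  ⇒  A ≈ 37.6763°
cos(B) = (a² + c² − b²)/(2ac) = (36 + 73.96 − 94.09)/(2·6.0·8.6) = 15.87/103.2 ≈ 0.153779  ⇒  B ≈ 81.154°
cos(C) = (a² + b² − c²)/(2ab) = (36 + 94.09 − 73.96)/(2·6.0·9.7) = 56.13/116.4 ≈ 0.482216  ⇒  C ≈ 61.1697°
Check: A + B + C ≈ 180°

A = 37.68°, B = 81.15°, C = 61.17°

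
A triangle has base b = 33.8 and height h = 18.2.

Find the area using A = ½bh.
A = ½·b·h = ½·33.8·18.2 = ½·615.16 = 307.58

Area = 307.58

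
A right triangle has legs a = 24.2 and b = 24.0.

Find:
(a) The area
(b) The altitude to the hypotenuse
(a) The legs are perpendicular, so Area = ½·a·b = ½·24.2·24.0 = ½·580.8 = 290.4
(b) Hypotenuse c = √(a² + b²) = √(585.64 + 576) = √1161.64 ≈ 34.0828
    Area = ½·c·h_c  ⇒  h_c = 2·Area/c = 580.8/34.0828 ≈ 17.0408

Area = 290.4, h_c = 17.04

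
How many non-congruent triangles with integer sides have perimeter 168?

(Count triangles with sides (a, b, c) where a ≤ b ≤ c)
Let a ≤ b ≤ c with a + b + c = 168. The only binding inequality is a + b > c, i.e. 168 − c > c, so c < 168/2; and c ≥ 168/3 since c is the largest side.
So 56 ≤ c ≤ 83. For each c, b runs from ⌈(168 − c)/2⌉ up to c (then a = 168 − b − c satisfies 1 ≤ a ≤ b automatically), giving c − ⌈(168 − c)/2⌉ + 1 choices.
Summing over c: 1 + 2 + 4 + 5 + … + 40 + 41  (28 terms, c = 56, …, 83) = 588
Check (closed form: nearest integer to p²/48 for even p, (p+3)²/48 for odd p): 168²/48 = 28224/48 ≈ 588.00 → 588

588 triangles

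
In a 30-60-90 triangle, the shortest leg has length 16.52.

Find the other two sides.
In a 30-60-90 triangle the sides are in ratio 1 : √3 : 2 (short leg : long leg : hypotenuse).
Long leg = 16.52·√3 ≈ 16.52·1.73205 ≈ 28.6135
Hypotenuse = 2·16.52 = 33.04

Long leg = 16.52√3 = 28.61, Hypotenuse = 33.04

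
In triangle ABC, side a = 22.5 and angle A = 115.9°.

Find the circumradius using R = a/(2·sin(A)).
R = a/(2·sin(A)) = 22.5/(2·sin(115.9°))
sin(115.9°) ≈ 0.899558
R ≈ 22.5/(2·0.899558) = 22.5/1.79912 ≈ 12.5061

R = 12.51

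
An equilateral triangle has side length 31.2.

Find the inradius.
r = Area/s with s the semi-perimeter.
Area = (√3/4)·31.2² = (√3/4)·973.44 ≈ 0.433013·973.44 ≈ 421.512
s = 3·31.2/2 = 46.8
r ≈ 421.512/46.8 ≈ 9.00666
(Equivalently r = side/(2√3) = 31.2/3.4641 ≈ 9.00666.)

r = 9.007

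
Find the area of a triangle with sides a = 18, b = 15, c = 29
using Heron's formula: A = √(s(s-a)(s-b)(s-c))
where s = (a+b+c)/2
s = (18 + 15 + 29)/2 = 62/2 = 31
s − a = 13, s − b = 16, s − c = 2
s(s−a)(s−b)(s−c) = 31·13·16·2 = 12896
Area = √12896 ≈ 113.561

s = 31.0, Area = 113.6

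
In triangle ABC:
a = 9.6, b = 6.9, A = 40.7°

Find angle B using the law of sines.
a/sin(A) = b/sin(B)  ⇒  sin(B) = b·sin(A)/a = 6.9·sin(40.7°)/9.6
sin(40.7°) ≈ 0.652098
sin(B) ≈ 6.9·0.652098/9.6 ≈ 4.49948/9.6 ≈ 0.468696
B = arcsin(0.468696) ≈ 27.9497°
(Since b ≤ a we need B ≤ A, so the obtuse alternative 180° − 27.9497° ≈ 152.05° is rejected.)

B = 27.95°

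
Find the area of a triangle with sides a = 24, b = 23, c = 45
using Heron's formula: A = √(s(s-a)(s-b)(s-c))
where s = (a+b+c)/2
s = (24 + 23 + 45)/2 = 92/2 = 46
s − a = 22, s − b = 23, s − c = 1
s(s−a)(s−b)(s−c) = 46·22·23·1 = 23276
Area = √23276 ≈ 152.565

s = 46.0, Area = 152.6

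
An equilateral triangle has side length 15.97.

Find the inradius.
r = Area/s with s the semi-perimeter.
Area = (√3/4)·15.97² = (√3/4)·255.0409 ≈ 0.433013·255.0409 ≈ 110.436
s = 3·15.97/2 = 23.955
r ≈ 110.436/23.955 ≈ 4.61014
(Equivalently r = side/(2√3) = 15.97/3.4641 ≈ 4.61014.)

r = 4.61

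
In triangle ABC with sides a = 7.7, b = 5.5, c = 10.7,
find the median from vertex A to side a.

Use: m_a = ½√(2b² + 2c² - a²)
m_a = ½√(2·5.5² + 2·10.7² − 7.7²) = ½√(2·30.25 + 2·114.49 − 59.29) = ½√(60.5 + 228.98 − 59.29) = ½√230.19
√230.19 ≈ 15.172, so m_a ≈ 7.58601

m_a = 7.586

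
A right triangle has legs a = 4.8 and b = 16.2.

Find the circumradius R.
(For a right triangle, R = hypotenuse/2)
Hypotenuse c = √(a² + b²) = √(23.04 + 262.44) = √285.48 ≈ 16.8962
R = c/2 ≈ 16.8962/2 ≈ 8.44808

R = 8.448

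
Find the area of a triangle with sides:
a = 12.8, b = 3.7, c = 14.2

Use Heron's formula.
s = (12.8 + 3.7 + 14.2)/2 = 30.7/2 = 15.35
s − a = 2.55, s − b = 11.65, s − c = 1.15
s(s−a)(s−b)(s−c) = 15.35·2.55·11.65·1.15 ≈ 524.412
Area = √524.412 ≈ 22.9

Area = 22.9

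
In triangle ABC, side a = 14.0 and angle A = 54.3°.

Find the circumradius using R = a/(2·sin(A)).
R = a/(2·sin(A)) = 14.0/(2·sin(54.3°))
sin(54.3°) ≈ 0.812084
R ≈ 14.0/(2·0.812084) = 14.0/1.62417 ≈ 8.6198

R = 8.62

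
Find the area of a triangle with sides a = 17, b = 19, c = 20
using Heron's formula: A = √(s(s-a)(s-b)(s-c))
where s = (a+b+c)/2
s = (17 + 19 + 20)/2 = 56/2 = 28
s − a = 11, s − b = 9, s − c = 8
s(s−a)(s−b)(s−c) = 28·11·9·8 = 22176
Area = √22176 ≈ 148.916

s = 28.0, Area = 148.9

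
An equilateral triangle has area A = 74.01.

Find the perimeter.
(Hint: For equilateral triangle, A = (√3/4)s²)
A = (√3/4)s²  ⇒  s² = 4A/√3 = 4·74.01/√3 = 296.04/1.73205 ≈ 170.919
s ≈ √170.919 ≈ 13.0736
Perimeter = 3s ≈ 3·13.0736 ≈ 39.2208

Perimeter = 39.22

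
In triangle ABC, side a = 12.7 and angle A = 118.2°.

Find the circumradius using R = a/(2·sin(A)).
R = a/(2·sin(A)) = 12.7/(2·sin(118.2°))
sin(118.2°) ≈ 0.881303
R ≈ 12.7/(2·0.881303) = 12.7/1.76261 ≈ 7.20524

R = 7.205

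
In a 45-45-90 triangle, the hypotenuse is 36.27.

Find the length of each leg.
In a 45-45-90 triangle hypotenuse = leg·√2, so leg = hypotenuse/√2.
Leg = 36.27/√2 ≈ 36.27/1.41421 ≈ 25.6468

Each leg = 25.65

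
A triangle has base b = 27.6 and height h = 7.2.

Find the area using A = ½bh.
A = ½·b·h = ½·27.6·7.2 = ½·198.72 = 99.36

Area = 99.36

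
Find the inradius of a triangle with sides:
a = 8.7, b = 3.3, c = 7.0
r = Area/s where s is the semi-perimeter.
s = (8.7 + 3.3 + 7.0)/2 = 19/2 = 9.5
Area = √(s(s−a)(s−b)(s−c)) = √(9.5·0.8·6.2·2.5) ≈ √117.8 ≈ 10.8536
r ≈ 10.8536/9.5 ≈ 1.14248

r = 1.142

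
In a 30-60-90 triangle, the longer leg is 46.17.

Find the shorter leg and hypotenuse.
In a 30-60-90 triangle the sides are in ratio 1 : √3 : 2, so short leg = long leg/√3 and hypotenuse = 2·(short leg).
Short leg = 46.17/√3 ≈ 46.17/1.73205 ≈ 26.6563
Hypotenuse = 2·26.6563 ≈ 53.3125

Short leg = 26.66, Hypotenuse = 53.31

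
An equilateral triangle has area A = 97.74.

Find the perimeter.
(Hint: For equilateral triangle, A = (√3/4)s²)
A = (√3/4)s²  ⇒  s² = 4A/√3 = 4·97.74/√3 = 390.96/1.73205 ≈ 225.721
s ≈ √225.721 ≈ 15.024
Perimeter = 3s ≈ 3·15.024 ≈ 45.072

Perimeter = 45.07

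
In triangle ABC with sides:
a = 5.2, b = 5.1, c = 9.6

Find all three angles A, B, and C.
Law of cosines for each angle (a² = 27.04, b² = 26.01, c² = 92.16):
cos(A) = (b² + c² − a²)/(2bc) = (26.01 + 92.16 − 27.04)/(2·5.1·9.6) = 91.13/97.92 ≈ 0.930658  ⇒  A ≈ 21.4624°
cos(B) = (a² + c² − b²)/(2ac) = (27.04 + 92.16 − 26.01)/(2·5.2·9.6) = 93.19/99.84 ≈ 0.933393  ⇒  B ≈ 21.0299°
cos(C) = (a² + b² − c²)/(2ab) = (27.04 + 26.01 − 92.16)/(2·5.2·5.1) = -39.11/53.04 ≈ -0.737368  ⇒  C ≈ 137.508°
Check: A + B + C ≈ 180°

A = 21.46°, B = 21.03°, C = 137.5°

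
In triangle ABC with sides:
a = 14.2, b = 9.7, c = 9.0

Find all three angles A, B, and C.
Law of cosines for each angle (a² = 201.64, b² = 94.09, c² = 81):
cos(A) = (b² + c² − a²)/(2bc) = (94.09 + 81 − 201.64)/(2·9.7·9.0) = -26.55/174.6 ≈ -0.152062  ⇒  A ≈ 98.7464°
cos(B) = (a² + c² − b²)/(2ac) = (201.64 + 81 − 94.09)/(2·14.2·9.0) = 188.55/255.6 ≈ 0.737676  ⇒  B ≈ 42.4662°
cos(C) = (a² + b² − c²)/(2ab) = (201.64 + 94.09 − 81)/(2·14.2·9.7) = 214.73/275.48 ≈ 0.779476  ⇒  C ≈ 38.7874°
Check: A + B + C ≈ 180°

A = 98.75°, B = 42.47°, C = 38.79°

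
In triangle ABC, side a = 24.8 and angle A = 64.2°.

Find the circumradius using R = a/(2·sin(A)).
R = a/(2·sin(A)) = 24.8/(2·sin(64.2°))
sin(64.2°) ≈ 0.900319
R ≈ 24.8/(2·0.900319) = 24.8/1.80064 ≈ 13.7729

R = 13.77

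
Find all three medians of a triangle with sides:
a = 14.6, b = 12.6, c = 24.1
Median formula: m_a = ½√(2b² + 2c² − a²) (and cyclically). a² = 213.16, b² = 158.76, c² = 580.81.
m_a = ½√(2·158.76 + 2·580.81 − 213.16) = ½√1265.98 ≈ ½·35.5806 ≈ 17.7903
m_b = ½√(2·213.16 + 2·580.81 − 158.76) = ½√1429.18 ≈ ½·37.8045 ≈ 18.9022
m_c = ½√(2·213.16 + 2·158.76 − 580.81) = ½√163.03 ≈ ½·12.7683 ≈ 6.38416

m_a = 17.79, m_b = 18.9, m_c = 6.384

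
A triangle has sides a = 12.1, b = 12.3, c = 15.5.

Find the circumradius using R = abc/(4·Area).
First find the area with Heron's formula.
s = (12.1 + 12.3 + 15.5)/2 = 19.95
Area = √(s(s−a)(s−b)(s−c)) = √(19.95·7.85·7.65·4.45) ≈ √5331.31 ≈ 73.0158
abc = 12.1·12.3·15.5 = 2306.865
R = abc/(4·Area) ≈ 2306.865/(4·73.0158) = 2306.865/292.063 ≈ 7.89851

R = 7.899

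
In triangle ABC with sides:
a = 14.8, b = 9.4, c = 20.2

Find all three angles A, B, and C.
Law of cosines for each angle (a² = 219.04, b² = 88.36, c² = 408.04):
cos(A) = (b² + c² − a²)/(2bc) = (88.36 + 408.04 − 219.04)/(2·9.4·20.2) = 277.36/379.76 ≈ 0.730356  ⇒  A ≈ 43.0838°
cos(B) = (a² + c² − b²)/(2ac) = (219.04 + 408.04 − 88.36)/(2·14.8·20.2) = 538.72/597.92 ≈ 0.90099  ⇒  B ≈ 25.7115°
cos(C) = (a² + b² − c²)/(2ab) = (219.04 + 88.36 − 408.04)/(2·14.8·9.4) = -100.64/278.24 ≈ -0.361702  ⇒  C ≈ 111.205°
Check: A + B + C ≈ 180°

A = 43.08°, B = 25.71°, C = 111.2°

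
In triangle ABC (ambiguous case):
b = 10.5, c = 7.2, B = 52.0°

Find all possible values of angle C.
b/sin(B) = c/sin(C)  ⇒  sin(C) = c·sin(B)/b = 7.2·sin(52.0°)/10.5
sin(52.0°) ≈ 0.788011
sin(C) ≈ 7.2·0.788011/10.5 ≈ 5.67368/10.5 ≈ 0.54035
Candidate 1: C₁ = arcsin(0.54035) ≈ 32.7075°  →  A = 180° − 52.0° − 32.7075° ≈ 95.2925° > 0, valid
Candidate 2: C₂ = 180° − C₁ ≈ 147.293°  →  A = 180° − 52.0° − 147.293° ≈ -19.2925° ≤ 0, not a valid triangle

C = 32.71° (one solution)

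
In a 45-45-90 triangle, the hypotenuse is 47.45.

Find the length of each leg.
In a 45-45-90 triangle hypotenuse = leg·√2, so leg = hypotenuse/√2.
Leg = 47.45/√2 ≈ 47.45/1.41421 ≈ 33.5522

Each leg = 33.55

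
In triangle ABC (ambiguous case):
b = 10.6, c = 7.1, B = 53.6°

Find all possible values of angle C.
b/sin(B) = c/sin(C)  ⇒  sin(C) = c·sin(B)/b = 7.1·sin(53.6°)/10.6
sin(53.6°) ≈ 0.804894
sin(C) ≈ 7.1·0.804894/10.6 ≈ 5.71475/10.6 ≈ 0.539127
Candidate 1: C₁ = arcsin(0.539127) ≈ 32.6242°  →  A = 180° − 53.6° − 32.6242° ≈ 93.7758° > 0, valid
Candidate 2: C₂ = 180° − C₁ ≈ 147.376°  →  A = 180° − 53.6° − 147.376° ≈ -20.9758° ≤ 0, not a valid triangle

C = 32.62° (one solution)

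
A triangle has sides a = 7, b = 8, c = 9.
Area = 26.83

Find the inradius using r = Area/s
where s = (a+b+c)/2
s = (7 + 8 + 9)/2 = 24/2 = 12
r = Area/s = 26.83/12 ≈ 2.23583

r = 2.236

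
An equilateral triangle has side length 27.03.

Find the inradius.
r = Area/s with s the semi-perimeter.
Area = (√3/4)·27.03² = (√3/4)·730.6209 ≈ 0.433013·730.6209 ≈ 316.368
s = 3·27.03/2 = 40.545
r ≈ 316.368/40.545 ≈ 7.80289
(Equivalently r = side/(2√3) = 27.03/3.4641 ≈ 7.80289.)

r = 7.803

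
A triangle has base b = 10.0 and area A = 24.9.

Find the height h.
A = ½·b·h  ⇒  h = 2A/b = 2·24.9/10.0 = 49.8/10.0 ≈ 4.98

h = 4.98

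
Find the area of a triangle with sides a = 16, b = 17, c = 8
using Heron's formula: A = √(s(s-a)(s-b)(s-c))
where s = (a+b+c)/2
s = (16 + 17 + 8)/2 = 41/2 = 20.5
s − a = 4.5, s − b = 3.5, s − c = 12.5
s(s−a)(s−b)(s−c) = 20.5·4.5·3.5·12.5 = 4035.9375
Area = √4035.9375 ≈ 63.529

s = 20.5, Area = 63.53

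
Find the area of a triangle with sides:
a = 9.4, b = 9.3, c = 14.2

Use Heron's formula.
s = (9.4 + 9.3 + 14.2)/2 = 32.9/2 = 16.45
s − a = 7.05, s − b = 7.15, s − c = 2.25
s(s−a)(s−b)(s−c) = 16.45·7.05·7.15·2.25 ≈ 1865.71
Area = √1865.71 ≈ 43.1938

Area = 43.19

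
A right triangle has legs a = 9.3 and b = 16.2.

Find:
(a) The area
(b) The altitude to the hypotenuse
(a) The legs are perpendicular, so Area = ½·a·b = ½·9.3·16.2 = ½·150.66 = 75.33
(b) Hypotenuse c = √(a² + b²) = √(86.49 + 262.44) = √348.93 ≈ 18.6797
    Area = ½·c·h_c  ⇒  h_c = 2·Area/c = 150.66/18.6797 ≈ 8.06545

Area = 75.33, h_c = 8.065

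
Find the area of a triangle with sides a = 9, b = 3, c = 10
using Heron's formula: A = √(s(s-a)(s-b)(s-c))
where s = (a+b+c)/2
s = (9 + 3 + 10)/2 = 22/2 = 11
s − a = 2, s − b = 8, s − c = 1
s(s−a)(s−b)(s−c) = 11·2·8·1 = 176
Area = √176 ≈ 13.2665

s = 11.0, Area = 13.27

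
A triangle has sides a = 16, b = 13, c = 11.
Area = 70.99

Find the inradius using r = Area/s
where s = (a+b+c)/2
s = (16 + 13 + 11)/2 = 40/2 = 20
r = Area/s = 70.99/20 ≈ 3.5495

r = 3.549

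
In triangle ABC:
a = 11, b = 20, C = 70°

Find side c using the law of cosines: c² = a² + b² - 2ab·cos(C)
c² = 11² + 20² − 2·11·20·cos(70°)
cos(70°) ≈ 0.34202
c² ≈ 121 + 400 − 440·(0.34202) ≈ 521 − 150.489 ≈ 370.511
c ≈ √370.511 ≈ 19.2487

c = 19.25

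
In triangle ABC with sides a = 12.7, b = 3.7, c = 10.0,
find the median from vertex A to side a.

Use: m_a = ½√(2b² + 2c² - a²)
m_a = ½√(2·3.7² + 2·10.0² − 12.7²) = ½√(2·13.69 + 2·100 − 161.29) = ½√(27.38 + 200 − 161.29) = ½√66.09
√66.09 ≈ 8.12958, so m_a ≈ 4.06479

m_a = 4.065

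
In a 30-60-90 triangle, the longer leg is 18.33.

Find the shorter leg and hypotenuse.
In a 30-60-90 triangle the sides are in ratio 1 : √3 : 2, so short leg = long leg/√3 and hypotenuse = 2·(short leg).
Short leg = 18.33/√3 ≈ 18.33/1.73205 ≈ 10.5828
Hypotenuse = 2·10.5828 ≈ 21.1657

Short leg = 10.58, Hypotenuse = 21.17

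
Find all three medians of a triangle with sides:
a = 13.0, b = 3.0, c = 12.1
Median formula: m_a = ½√(2b² + 2c² − a²) (and cyclically). a² = 169, b² = 9, c² = 146.41.
m_a = ½√(2·9 + 2·146.41 − 169) = ½√141.82 ≈ ½·11.9088 ≈ 5.95441
m_b = ½√(2·169 + 2·146.41 − 9) = ½√621.82 ≈ ½·24.9363 ≈ 12.4682
m_c = ½√(2·169 + 2·9 − 146.41) = ½√209.59 ≈ ½·14.4772 ≈ 7.23861

m_a = 5.954, m_b = 12.47, m_c = 7.239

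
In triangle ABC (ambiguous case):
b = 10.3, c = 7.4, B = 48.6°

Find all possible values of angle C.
b/sin(B) = c/sin(C)  ⇒  sin(C) = c·sin(B)/b = 7.4·sin(48.6°)/10.3
sin(48.6°) ≈ 0.750111
sin(C) ≈ 7.4·0.750111/10.3 ≈ 5.55082/10.3 ≈ 0.538915
Candidate 1: C₁ = arcsin(0.538915) ≈ 32.6098°  →  A = 180° − 48.6° − 32.6098° ≈ 98.7902° > 0, valid
Candidate 2: C₂ = 180° − C₁ ≈ 147.39°  →  A = 180° − 48.6° − 147.39° ≈ -15.9902° ≤ 0, not a valid triangle

C = 32.61° (one solution)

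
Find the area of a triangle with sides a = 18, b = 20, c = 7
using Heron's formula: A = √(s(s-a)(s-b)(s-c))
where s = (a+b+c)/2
s = (18 + 20 + 7)/2 = 45/2 = 22.5
s − a = 4.5, s − b = 2.5, s − c = 15.5
s(s−a)(s−b)(s−c) = 22.5·4.5·2.5·15.5 = 3923.4375
Area = √3923.4375 ≈ 62.6373

s = 22.5, Area = 62.64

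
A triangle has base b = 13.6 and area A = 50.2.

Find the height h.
A = ½·b·h  ⇒  h = 2A/b = 2·50.2/13.6 = 100.4/13.6 ≈ 7.38235

h = 7.382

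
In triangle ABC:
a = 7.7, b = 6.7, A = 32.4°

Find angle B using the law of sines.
a/sin(A) = b/sin(B)  ⇒  sin(B) = b·sin(A)/a = 6.7·sin(32.4°)/7.7
sin(32.4°) ≈ 0.535827
sin(B) ≈ 6.7·0.535827/7.7 ≈ 3.59004/7.7 ≈ 0.466239
B = arcsin(0.466239) ≈ 27.7904°
(Since b ≤ a we need B ≤ A, so the obtuse alternative 180° − 27.7904° ≈ 152.21° is rejected.)

B = 27.79°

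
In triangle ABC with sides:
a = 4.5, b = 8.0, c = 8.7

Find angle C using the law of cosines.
c² = a² + b² − 2ab·cos(C)  ⇒  cos(C) = (a² + b² − c²)/(2ab)
cos(C) = (4.5² + 8.0² − 8.7²)/(2·4.5·8.0) = (20.25 + 64 − 75.69)/72 = 8.56/72 ≈ 0.118889
C = arccos(0.118889) ≈ 83.172°

C = 83.17°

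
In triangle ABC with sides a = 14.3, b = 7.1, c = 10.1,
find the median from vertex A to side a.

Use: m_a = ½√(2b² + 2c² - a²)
m_a = ½√(2·7.1² + 2·10.1² − 14.3²) = ½√(2·50.41 + 2·102.01 − 204.49) = ½√(100.82 + 204.02 − 204.49) = ½√100.35
√100.35 ≈ 10.0175, so m_a ≈ 5.00874

m_a = 5.009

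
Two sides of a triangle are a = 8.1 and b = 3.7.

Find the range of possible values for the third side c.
Triangle inequality: |a − b| < c < a + b
|a − b| = |8.1 − 3.7| = 4.4
a + b = 8.1 + 3.7 = 11.8

4.4 < c < 11.8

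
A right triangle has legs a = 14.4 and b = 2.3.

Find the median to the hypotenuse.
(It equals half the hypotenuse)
Hypotenuse c = √(a² + b²) = √(207.36 + 5.29) = √212.65 ≈ 14.5825
Median to hypotenuse = c/2 ≈ 14.5825/2 ≈ 7.29126

Median = 7.291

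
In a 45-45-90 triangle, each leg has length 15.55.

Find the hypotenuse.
In a 45-45-90 triangle the sides are in ratio 1 : 1 : √2, so hypotenuse = leg·√2.
Hypotenuse = 15.55·√2 ≈ 15.55·1.41421 ≈ 21.991

Hypotenuse = 15.55√2 = 21.99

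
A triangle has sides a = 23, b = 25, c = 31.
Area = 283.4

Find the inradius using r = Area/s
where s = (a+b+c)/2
s = (23 + 25 + 31)/2 = 79/2 = 39.5
r = Area/s = 283.4/39.5 ≈ 7.17468

r = 7.175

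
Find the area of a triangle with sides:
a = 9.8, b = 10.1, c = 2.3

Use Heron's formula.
s = (9.8 + 10.1 + 2.3)/2 = 22.2/2 = 11.1
s − a = 1.3, s − b = 1, s − c = 8.8
s(s−a)(s−b)(s−c) = 11.1·1.3·1·8.8 ≈ 126.984
Area = √126.984 ≈ 11.2687

Area = 11.27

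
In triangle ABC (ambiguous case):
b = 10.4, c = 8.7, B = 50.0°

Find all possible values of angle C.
b/sin(B) = c/sin(C)  ⇒  sin(C) = c·sin(B)/b = 8.7·sin(50.0°)/10.4
sin(50.0°) ≈ 0.766044
sin(C) ≈ 8.7·0.766044/10.4 ≈ 6.66459/10.4 ≈ 0.640826
Candidate 1: C₁ = arcsin(0.640826) ≈ 39.8534°  →  A = 180° − 50.0° − 39.8534° ≈ 90.1466° > 0, valid
Candidate 2: C₂ = 180° − C₁ ≈ 140.147°  →  A = 180° − 50.0° − 140.147° ≈ -10.1466° ≤ 0, not a valid triangle

C = 39.85° (one solution)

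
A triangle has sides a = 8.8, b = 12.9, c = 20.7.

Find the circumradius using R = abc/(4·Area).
First find the area with Heron's formula.
s = (8.8 + 12.9 + 20.7)/2 = 21.2
Area = √(s(s−a)(s−b)(s−c)) = √(21.2·12.4·8.3·0.5) ≈ √1090.95 ≈ 33.0296
abc = 8.8·12.9·20.7 = 2349.864
R = abc/(4·Area) ≈ 2349.864/(4·33.0296) = 2349.864/132.118 ≈ 17.7861

R = 17.79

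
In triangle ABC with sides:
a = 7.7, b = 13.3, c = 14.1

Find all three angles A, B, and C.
Law of cosines for each angle (a² = 59.29, b² = 176.89, c² = 198.81):
cos(A) = (b² + c² − a²)/(2bc) = (176.89 + 198.81 − 59.29)/(2·13.3·14.1) = 316.41/375.06 ≈ 0.843625  ⇒  A ≈ 32.4751°
cos(B) = (a² + c² − b²)/(2ac) = (59.29 + 198.81 − 176.89)/(2·7.7·14.1) = 81.21/217.14 ≈ 0.373998  ⇒  B ≈ 68.0376°
cos(C) = (a² + b² − c²)/(2ab) = (59.29 + 176.89 − 198.81)/(2·7.7·13.3) = 37.37/204.82 ≈ 0.182453  ⇒  C ≈ 79.4873°
Check: A + B + C ≈ 180°

A = 32.48°, B = 68.04°, C = 79.49°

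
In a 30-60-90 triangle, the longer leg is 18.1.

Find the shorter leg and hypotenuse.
In a 30-60-90 triangle the sides are in ratio 1 : √3 : 2, so short leg = long leg/√3 and hypotenuse = 2·(short leg).
Short leg = 18.1/√3 ≈ 18.1/1.73205 ≈ 10.45
Hypotenuse = 2·10.45 ≈ 20.9001

Short leg = 10.45, Hypotenuse = 20.9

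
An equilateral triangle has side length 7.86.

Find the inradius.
r = Area/s with s the semi-perimeter.
Area = (√3/4)·7.86² = (√3/4)·61.7796 ≈ 0.433013·61.7796 ≈ 26.7514
s = 3·7.86/2 = 11.79
r ≈ 26.7514/11.79 ≈ 2.26899
(Equivalently r = side/(2√3) = 7.86/3.4641 ≈ 2.26899.)

r = 2.269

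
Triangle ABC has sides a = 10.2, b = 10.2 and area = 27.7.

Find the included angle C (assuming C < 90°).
Area = ½·a·b·sin(C)  ⇒  sin(C) = 2·Area/(a·b) = 2·27.7/(10.2·10.2) = 55.4/104.04 ≈ 0.532488
C = arcsin(0.532488) ≈ 32.1737° (taking the acute solution since C < 90°)

C = 32.17°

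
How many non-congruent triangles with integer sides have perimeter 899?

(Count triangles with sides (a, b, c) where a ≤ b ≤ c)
Let a ≤ b ≤ c with a + b + c = 899. The only binding inequality is a + b > c, i.e. 899 − c > c, so c < 899/2; and c ≥ 899/3 since c is the largest side.
So 300 ≤ c ≤ 449. For each c, b runs from ⌈(899 − c)/2⌉ up to c (then a = 899 − b − c satisfies 1 ≤ a ≤ b automatically), giving c − ⌈(899 − c)/2⌉ + 1 choices.
Summing over c: 1 + 3 + 4 + 6 + … + 223 + 225  (150 terms, c = 300, …, 449) = 16950
Check (closed form: nearest integer to p²/48 for even p, (p+3)²/48 for odd p): (899+3)²/48 = 902²/48 = 813604/48 ≈ 16950.08 → 16950

16950 triangles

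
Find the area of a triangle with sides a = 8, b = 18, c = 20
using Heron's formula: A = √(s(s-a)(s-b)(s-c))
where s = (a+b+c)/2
s = (8 + 18 + 20)/2 = 46/2 = 23
s − a = 15, s − b = 5, s − c = 3
s(s−a)(s−b)(s−c) = 23·15·5·3 = 5175
Area = √5175 ≈ 71.9375

s = 23.0, Area = 71.94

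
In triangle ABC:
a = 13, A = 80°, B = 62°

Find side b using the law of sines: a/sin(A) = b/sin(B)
a/sin(A) = b/sin(B)  ⇒  b = a·sin(B)/sin(A) = 13·sin(62°)/sin(80°)
sin(62°) ≈ 0.882948, sin(80°) ≈ 0.984808
b ≈ 13·0.882948/0.984808 ≈ 11.4783/0.984808 ≈ 11.6554

b = 11.66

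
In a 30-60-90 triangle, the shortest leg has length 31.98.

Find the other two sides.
In a 30-60-90 triangle the sides are in ratio 1 : √3 : 2 (short leg : long leg : hypotenuse).
Long leg = 31.98·√3 ≈ 31.98·1.73205 ≈ 55.391
Hypotenuse = 2·31.98 = 63.96

Long leg = 31.98√3 = 55.39, Hypotenuse = 63.96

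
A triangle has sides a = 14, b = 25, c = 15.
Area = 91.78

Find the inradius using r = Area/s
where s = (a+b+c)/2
s = (14 + 25 + 15)/2 = 54/2 = 27
r = Area/s = 91.78/27 ≈ 3.39926

r = 3.399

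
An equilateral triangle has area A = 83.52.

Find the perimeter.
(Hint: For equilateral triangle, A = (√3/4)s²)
A = (√3/4)s²  ⇒  s² = 4A/√3 = 4·83.52/√3 = 334.08/1.73205 ≈ 192.881
s ≈ √192.881 ≈ 13.8882
Perimeter = 3s ≈ 3·13.8882 ≈ 41.6645

Perimeter = 41.66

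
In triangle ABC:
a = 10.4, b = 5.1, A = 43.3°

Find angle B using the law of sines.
a/sin(A) = b/sin(B)  ⇒  sin(B) = b·sin(A)/a = 5.1·sin(43.3°)/10.4
sin(43.3°) ≈ 0.685818
sin(B) ≈ 5.1·0.685818/10.4 ≈ 3.49767/10.4 ≈ 0.336315
B = arcsin(0.336315) ≈ 19.6525°
(Since b ≤ a we need B ≤ A, so the obtuse alternative 180° − 19.6525° ≈ 160.347° is rejected.)

B = 19.65°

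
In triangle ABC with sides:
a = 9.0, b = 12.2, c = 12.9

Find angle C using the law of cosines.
c² = a² + b² − 2ab·cos(C)  ⇒  cos(C) = (a² + b² − c²)/(2ab)
cos(C) = (9.0² + 12.2² − 12.9²)/(2·9.0·12.2) = (81 + 148.84 − 166.41)/219.6 = 63.43/219.6 ≈ 0.288843
C = arccos(0.288843) ≈ 73.2113°

C = 73.21°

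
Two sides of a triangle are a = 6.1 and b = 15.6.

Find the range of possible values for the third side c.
Triangle inequality: |a − b| < c < a + b
|a − b| = |6.1 − 15.6| = 9.5
a + b = 6.1 + 15.6 = 21.7

9.5 < c < 21.7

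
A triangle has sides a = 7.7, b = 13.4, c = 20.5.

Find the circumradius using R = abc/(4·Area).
First find the area with Heron's formula.
s = (7.7 + 13.4 + 20.5)/2 = 20.8
Area = √(s(s−a)(s−b)(s−c)) = √(20.8·13.1·7.4·0.3) ≈ √604.906 ≈ 24.5948
abc = 7.7·13.4·20.5 = 2115.19
R = abc/(4·Area) ≈ 2115.19/(4·24.5948) = 2115.19/98.3793 ≈ 21.5004

R = 21.5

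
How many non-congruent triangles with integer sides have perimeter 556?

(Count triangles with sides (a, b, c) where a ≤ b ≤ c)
Let a ≤ b ≤ c with a + b + c = 556. The only binding inequality is a + b > c, i.e. 556 − c > c, so c < 556/2; and c ≥ 556/3 since c is the largest side.
So 186 ≤ c ≤ 277. For each c, b runs from ⌈(556 − c)/2⌉ up to c (then a = 556 − b − c satisfies 1 ≤ a ≤ b automatically), giving c − ⌈(556 − c)/2⌉ + 1 choices.
Summing over c: 2 + 3 + 5 + 6 + … + 137 + 138  (92 terms, c = 186, …, 277) = 6440
Check (closed form: nearest integer to p²/48 for even p, (p+3)²/48 for odd p): 556²/48 = 309136/48 ≈ 6440.33 → 6440

6440 triangles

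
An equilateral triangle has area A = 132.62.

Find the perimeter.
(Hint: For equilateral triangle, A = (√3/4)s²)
A = (√3/4)s²  ⇒  s² = 4A/√3 = 4·132.62/√3 = 530.48/1.73205 ≈ 306.273
s ≈ √306.273 ≈ 17.5007
Perimeter = 3s ≈ 3·17.5007 ≈ 52.502

Perimeter = 52.5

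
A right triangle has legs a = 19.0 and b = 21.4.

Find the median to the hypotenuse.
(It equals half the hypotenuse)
Hypotenuse c = √(a² + b²) = √(361 + 457.96) = √818.96 ≈ 28.6175
Median to hypotenuse = c/2 ≈ 28.6175/2 ≈ 14.3087

Median = 14.31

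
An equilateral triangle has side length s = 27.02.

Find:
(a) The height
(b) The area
(a) The height splits the triangle into two 30-60-90 halves: h = s·√3/2 = 27.02·1.73205/2 ≈ 46.8/2 ≈ 23.4
(b) Area = (√3/4)·s² = (√3/4)·27.02² = (√3/4)·730.0804 ≈ 0.433013·730.0804 ≈ 316.134

Height = 23.4, Area = 316.1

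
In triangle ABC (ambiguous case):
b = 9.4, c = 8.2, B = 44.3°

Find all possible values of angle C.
b/sin(B) = c/sin(C)  ⇒  sin(C) = c·sin(B)/b = 8.2·sin(44.3°)/9.4
sin(44.3°) ≈ 0.698415
sin(C) ≈ 8.2·0.698415/9.4 ≈ 5.72701/9.4 ≈ 0.609256
Candidate 1: C₁ = arcsin(0.609256) ≈ 37.5357°  →  A = 180° − 44.3° − 37.5357° ≈ 98.1643° > 0, valid
Candidate 2: C₂ = 180° − C₁ ≈ 142.464°  →  A = 180° − 44.3° − 142.464° ≈ -6.7643° ≤ 0, not a valid triangle

C = 37.54° (one solution)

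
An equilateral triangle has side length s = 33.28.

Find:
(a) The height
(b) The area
(a) The height splits the triangle into two 30-60-90 halves: h = s·√3/2 = 33.28·1.73205/2 ≈ 57.6427/2 ≈ 28.8213
(b) Area = (√3/4)·s² = (√3/4)·33.28² = (√3/4)·1107.5584 ≈ 0.433013·1107.5584 ≈ 479.587

Height = 28.82, Area = 479.6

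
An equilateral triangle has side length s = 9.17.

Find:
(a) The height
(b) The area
(a) The height splits the triangle into two 30-60-90 halves: h = s·√3/2 = 9.17·1.73205/2 ≈ 15.8829/2 ≈ 7.94145
(b) Area = (√3/4)·s² = (√3/4)·9.17² = (√3/4)·84.0889 ≈ 0.433013·84.0889 ≈ 36.4116

Height = 7.941, Area = 36.41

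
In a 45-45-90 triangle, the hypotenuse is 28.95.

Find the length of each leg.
In a 45-45-90 triangle hypotenuse = leg·√2, so leg = hypotenuse/√2.
Leg = 28.95/√2 ≈ 28.95/1.41421 ≈ 20.4707

Each leg = 20.47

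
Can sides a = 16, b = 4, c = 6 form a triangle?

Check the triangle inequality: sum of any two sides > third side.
a + b vs c: 16 + 4 = 20 > 6  ✓
a + c vs b: 16 + 6 = 22 > 4  ✓
b + c vs a: 4 + 6 = 10 ≤ 16  ✗

No: 4 + 6 = 10 is not > 16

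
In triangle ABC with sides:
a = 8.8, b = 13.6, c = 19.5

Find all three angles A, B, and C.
Law of cosines for each angle (a² = 77.44, b² = 184.96, c² = 380.25):
cos(A) = (b² + c² − a²)/(2bc) = (184.96 + 380.25 − 77.44)/(2·13.6·19.5) = 487.77/530.4 ≈ 0.919627  ⇒  A ≈ 23.1284°
cos(B) = (a² + c² − b²)/(2ac) = (77.44 + 380.25 − 184.96)/(2·8.8·19.5) = 272.73/343.2 ≈ 0.794668  ⇒  B ≈ 37.3761°
cos(C) = (a² + b² − c²)/(2ab) = (77.44 + 184.96 − 380.25)/(2·8.8·13.6) = -117.85/239.36 ≈ -0.492355  ⇒  C ≈ 119.495°
Check: A + B + C ≈ 180°

A = 23.13°, B = 37.38°, C = 119.5°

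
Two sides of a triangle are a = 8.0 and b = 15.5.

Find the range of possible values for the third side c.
Triangle inequality: |a − b| < c < a + b
|a − b| = |8.0 − 15.5| = 7.5
a + b = 8.0 + 15.5 = 23.5

7.5 < c < 23.5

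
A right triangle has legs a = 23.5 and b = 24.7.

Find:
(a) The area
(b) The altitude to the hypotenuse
(a) The legs are perpendicular, so Area = ½·a·b = ½·23.5·24.7 = ½·580.45 = 290.225
(b) Hypotenuse c = √(a² + b²) = √(552.25 + 610.09) = √1162.34 ≈ 34.0931
    Area = ½·c·h_c  ⇒  h_c = 2·Area/c = 580.45/34.0931 ≈ 17.0254

Area = 290.225, h_c = 17.03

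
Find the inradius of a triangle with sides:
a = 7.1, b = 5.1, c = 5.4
r = Area/s where s is the semi-perimeter.
s = (7.1 + 5.1 + 5.4)/2 = 17.6/2 = 8.8
Area = √(s(s−a)(s−b)(s−c)) = √(8.8·1.7·3.7·3.4) ≈ √188.197 ≈ 13.7185
r ≈ 13.7185/8.8 ≈ 1.55892

r = 1.559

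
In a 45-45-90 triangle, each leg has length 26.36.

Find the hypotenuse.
In a 45-45-90 triangle the sides are in ratio 1 : 1 : √2, so hypotenuse = leg·√2.
Hypotenuse = 26.36·√2 ≈ 26.36·1.41421 ≈ 37.2787

Hypotenuse = 26.36√2 = 37.28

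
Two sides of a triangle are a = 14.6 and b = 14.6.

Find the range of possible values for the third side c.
Triangle inequality: |a − b| < c < a + b
|a − b| = |14.6 − 14.6| = 0
a + b = 14.6 + 14.6 = 29.2

0 < c < 29.2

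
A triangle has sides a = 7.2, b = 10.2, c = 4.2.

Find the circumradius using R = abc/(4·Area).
First find the area with Heron's formula.
s = (7.2 + 10.2 + 4.2)/2 = 10.8
Area = √(s(s−a)(s−b)(s−c)) = √(10.8·3.6·0.6·6.6) ≈ √153.965 ≈ 12.4083
abc = 7.2·10.2·4.2 = 308.448
R = abc/(4·Area) ≈ 308.448/(4·12.4083) = 308.448/49.633 ≈ 6.21457

R = 6.215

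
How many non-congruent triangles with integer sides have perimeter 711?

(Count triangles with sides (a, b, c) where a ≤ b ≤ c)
Let a ≤ b ≤ c with a + b + c = 711. The only binding inequality is a + b > c, i.e. 711 − c > c, so c < 711/2; and c ≥ 711/3 since c is the largest side.
So 237 ≤ c ≤ 355. For each c, b runs from ⌈(711 − c)/2⌉ up to c (then a = 711 − b − c satisfies 1 ≤ a ≤ b automatically), giving c − ⌈(711 − c)/2⌉ + 1 choices.
Summing over c: 1 + 2 + 4 + 5 + … + 176 + 178  (119 terms, c = 237, …, 355) = 10621
Check (closed form: nearest integer to p²/48 for even p, (p+3)²/48 for odd p): (711+3)²/48 = 714²/48 = 509796/48 ≈ 10620.75 → 10621

10621 triangles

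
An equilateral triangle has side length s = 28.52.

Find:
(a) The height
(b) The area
(a) The height splits the triangle into two 30-60-90 halves: h = s·√3/2 = 28.52·1.73205/2 ≈ 49.3981/2 ≈ 24.699
(b) Area = (√3/4)·s² = (√3/4)·28.52² = (√3/4)·813.3904 ≈ 0.433013·813.3904 ≈ 352.208

Height = 24.7, Area = 352.2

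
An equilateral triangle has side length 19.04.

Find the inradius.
r = Area/s with s the semi-perimeter.
Area = (√3/4)·19.04² = (√3/4)·362.5216 ≈ 0.433013·362.5216 ≈ 156.976
s = 3·19.04/2 = 28.56
r ≈ 156.976/28.56 ≈ 5.49637
(Equivalently r = side/(2√3) = 19.04/3.4641 ≈ 5.49637.)

r = 5.496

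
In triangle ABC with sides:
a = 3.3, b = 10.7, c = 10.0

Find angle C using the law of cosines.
c² = a² + b² − 2ab·cos(C)  ⇒  cos(C) = (a² + b² − c²)/(2ab)
cos(C) = (3.3² + 10.7² − 10.0²)/(2·3.3·10.7) = (10.89 + 114.49 − 100)/70.62 = 25.38/70.62 ≈ 0.359388
C = arccos(0.359388) ≈ 68.9374°

C = 68.94°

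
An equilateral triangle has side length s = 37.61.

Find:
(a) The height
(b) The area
(a) The height splits the triangle into two 30-60-90 halves: h = s·√3/2 = 37.61·1.73205/2 ≈ 65.1424/2 ≈ 32.5712
(b) Area = (√3/4)·s² = (√3/4)·37.61² = (√3/4)·1414.5121 ≈ 0.433013·1414.5121 ≈ 612.502

Height = 32.57, Area = 612.5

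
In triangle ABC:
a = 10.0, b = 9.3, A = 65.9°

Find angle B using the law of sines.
a/sin(A) = b/sin(B)  ⇒  sin(B) = b·sin(A)/a = 9.3·sin(65.9°)/10.0
sin(65.9°) ≈ 0.912834
sin(B) ≈ 9.3·0.912834/10.0 ≈ 8.48936/10.0 ≈ 0.848936
B = arcsin(0.848936) ≈ 58.0961°
(Since b ≤ a we need B ≤ A, so the obtuse alternative 180° − 58.0961° ≈ 121.904° is rejected.)

B = 58.1°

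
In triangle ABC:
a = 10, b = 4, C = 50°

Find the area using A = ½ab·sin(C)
A = ½·a·b·sin(C) = ½·10·4·sin(50°)
sin(50°) ≈ 0.766044
A ≈ ½·40·0.766044 = 20·0.766044 ≈ 15.3209

Area = 15.32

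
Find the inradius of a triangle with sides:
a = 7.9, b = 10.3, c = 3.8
r = Area/s where s is the semi-perimeter.
s = (7.9 + 10.3 + 3.8)/2 = 22/2 = 11
Area = √(s(s−a)(s−b)(s−c)) = √(11·3.1·0.7·7.2) ≈ √171.864 ≈ 13.1097
r ≈ 13.1097/11 ≈ 1.19179

r = 1.192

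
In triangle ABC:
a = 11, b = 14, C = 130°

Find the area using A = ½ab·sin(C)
A = ½·a·b·sin(C) = ½·11·14·sin(130°)
sin(130°) ≈ 0.766044
A ≈ ½·154·0.766044 = 77·0.766044 ≈ 58.9854

Area = 58.99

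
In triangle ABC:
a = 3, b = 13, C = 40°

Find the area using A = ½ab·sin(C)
A = ½·a·b·sin(C) = ½·3·13·sin(40°)
sin(40°) ≈ 0.642788
A ≈ ½·39·0.642788 = 19.5·0.642788 ≈ 12.5344

Area = 12.53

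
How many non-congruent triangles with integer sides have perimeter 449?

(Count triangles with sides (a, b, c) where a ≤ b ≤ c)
Let a ≤ b ≤ c with a + b + c = 449. The only binding inequality is a + b > c, i.e. 449 − c > c, so c < 449/2; and c ≥ 449/3 since c is the largest side.
So 150 ≤ c ≤ 224. For each c, b runs from ⌈(449 − c)/2⌉ up to c (then a = 449 − b − c satisfies 1 ≤ a ≤ b automatically), giving c − ⌈(449 − c)/2⌉ + 1 choices.
Summing over c: 1 + 3 + 4 + 6 + … + 111 + 112  (75 terms, c = 150, …, 224) = 4256
Check (closed form: nearest integer to p²/48 for even p, (p+3)²/48 for odd p): (449+3)²/48 = 452²/48 = 204304/48 ≈ 4256.33 → 4256

4256 triangles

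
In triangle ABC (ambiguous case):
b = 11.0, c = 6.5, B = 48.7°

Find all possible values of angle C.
b/sin(B) = c/sin(C)  ⇒  sin(C) = c·sin(B)/b = 6.5·sin(48.7°)/11.0
sin(48.7°) ≈ 0.751264
sin(C) ≈ 6.5·0.751264/11.0 ≈ 4.88322/11.0 ≈ 0.443929
Candidate 1: C₁ = arcsin(0.443929) ≈ 26.3548°  →  A = 180° − 48.7° − 26.3548° ≈ 104.945° > 0, valid
Candidate 2: C₂ = 180° − C₁ ≈ 153.645°  →  A = 180° − 48.7° − 153.645° ≈ -22.3452° ≤ 0, not a valid triangle

C = 26.35° (one solution)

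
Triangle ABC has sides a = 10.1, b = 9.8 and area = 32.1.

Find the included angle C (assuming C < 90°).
Area = ½·a·b·sin(C)  ⇒  sin(C) = 2·Area/(a·b) = 2·32.1/(10.1·9.8) = 64.2/98.98 ≈ 0.648616
C = arcsin(0.648616) ≈ 40.4373° (taking the acute solution since C < 90°)

C = 40.44°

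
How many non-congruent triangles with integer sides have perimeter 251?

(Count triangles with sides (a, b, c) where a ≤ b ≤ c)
Let a ≤ b ≤ c with a + b + c = 251. The only binding inequality is a + b > c, i.e. 251 − c > c, so c < 251/2; and c ≥ 251/3 since c is the largest side.
So 84 ≤ c ≤ 125. For each c, b runs from ⌈(251 − c)/2⌉ up to c (then a = 251 − b − c satisfies 1 ≤ a ≤ b automatically), giving c − ⌈(251 − c)/2⌉ + 1 choices.
Summing over c: 1 + 3 + 4 + 6 + … + 61 + 63  (42 terms, c = 84, …, 125) = 1344
Check (closed form: nearest integer to p²/48 for even p, (p+3)²/48 for odd p): (251+3)²/48 = 254²/48 = 64516/48 ≈ 1344.08 → 1344

1344 triangles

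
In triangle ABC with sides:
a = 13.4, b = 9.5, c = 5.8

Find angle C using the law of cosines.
c² = a² + b² − 2ab·cos(C)  ⇒  cos(C) = (a² + b² − c²)/(2ab)
cos(C) = (13.4² + 9.5² − 5.8²)/(2·13.4·9.5) = (179.56 + 90.25 − 33.64)/254.6 = 236.17/254.6 ≈ 0.927612
C = arccos(0.927612) ≈ 21.9344°

C = 21.93°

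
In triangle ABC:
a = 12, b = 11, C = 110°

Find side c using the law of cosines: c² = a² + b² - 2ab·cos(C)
c² = 12² + 11² − 2·12·11·cos(110°)
cos(110°) ≈ -0.34202
c² ≈ 144 + 121 − 264·(-0.34202) ≈ 265 + 90.2933 ≈ 355.293
c ≈ √355.293 ≈ 18.8492

c = 18.85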